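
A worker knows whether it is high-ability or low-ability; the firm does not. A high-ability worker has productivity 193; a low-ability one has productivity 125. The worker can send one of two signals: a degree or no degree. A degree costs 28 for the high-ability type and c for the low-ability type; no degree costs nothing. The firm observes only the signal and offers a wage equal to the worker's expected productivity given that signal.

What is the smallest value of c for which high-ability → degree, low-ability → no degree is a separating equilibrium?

68

Under separation: degree → high-ability (pays 193); no degree → low-ability (pays 125).
High-ability: 193 − 28 = 165 ≥ 125 − 0 = 125. Holds regardless of c. ✓
Low-ability: 125 − 0 ≥ 193 − c, so c ≥ 193 − 125 = 68.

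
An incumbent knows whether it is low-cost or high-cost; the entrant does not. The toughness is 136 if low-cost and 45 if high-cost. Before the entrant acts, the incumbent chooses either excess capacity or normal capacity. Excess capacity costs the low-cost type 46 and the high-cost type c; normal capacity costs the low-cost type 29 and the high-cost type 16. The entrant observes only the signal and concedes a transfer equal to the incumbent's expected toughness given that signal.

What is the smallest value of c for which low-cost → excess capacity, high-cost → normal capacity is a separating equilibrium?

107

Under separation: excess capacity → low-cost (pays 136); normal capacity → high-cost (pays 45).
Low-cost: 136 − 46 = 90 ≥ 45 − 29 = 16. Holds regardless of c. ✓
High-cost: 45 − 16 ≥ 136 − c, so c ≥ 136 − 29 = 107.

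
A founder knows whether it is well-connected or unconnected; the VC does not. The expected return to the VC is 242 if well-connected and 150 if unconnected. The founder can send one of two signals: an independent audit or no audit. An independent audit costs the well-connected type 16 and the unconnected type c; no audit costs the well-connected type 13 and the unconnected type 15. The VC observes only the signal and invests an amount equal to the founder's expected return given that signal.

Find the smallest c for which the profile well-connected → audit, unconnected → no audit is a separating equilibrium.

107

Under separation: audit → well-connected (pays 242); no audit → unconnected (pays 150).
Well-connected: 242 − 16 = 226 ≥ 150 − 13 = 137. Holds regardless of c. ✓
Unconnected: 150 − 15 ≥ 242 − c, so c ≥ 242 − 135 = 107.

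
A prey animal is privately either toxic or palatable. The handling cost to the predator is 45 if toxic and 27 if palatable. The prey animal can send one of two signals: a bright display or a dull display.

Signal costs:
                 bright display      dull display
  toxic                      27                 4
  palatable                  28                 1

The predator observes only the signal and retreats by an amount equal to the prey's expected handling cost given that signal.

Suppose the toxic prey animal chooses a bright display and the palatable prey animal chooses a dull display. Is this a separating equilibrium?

If types separate, bright display earns payment 45 and dull display earns 27.
Toxic: bright display gives 45 − 27 = 18; dull display gives 27 − 4 = 23. Would deviate. ✗
Palatable: dull display gives 27 − 1 = 26; bright display gives 45 − 28 = 17. No deviation. ✓

No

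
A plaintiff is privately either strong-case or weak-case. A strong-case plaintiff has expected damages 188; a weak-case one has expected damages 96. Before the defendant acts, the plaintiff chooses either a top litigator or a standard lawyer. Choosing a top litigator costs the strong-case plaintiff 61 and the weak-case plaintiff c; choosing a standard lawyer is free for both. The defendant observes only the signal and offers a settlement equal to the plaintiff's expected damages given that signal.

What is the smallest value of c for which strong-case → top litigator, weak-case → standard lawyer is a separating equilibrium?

Under separation: top litigator → strong-case (pays 188); standard lawyer → weak-case (pays 96).
Strong-case: 188 − 61 = 127 ≥ 96 − 0 = 96. Holds regardless of c. ✓
Weak-case: 96 − 0 ≥ 188 − c, so c ≥ 188 − 96 = 92.

92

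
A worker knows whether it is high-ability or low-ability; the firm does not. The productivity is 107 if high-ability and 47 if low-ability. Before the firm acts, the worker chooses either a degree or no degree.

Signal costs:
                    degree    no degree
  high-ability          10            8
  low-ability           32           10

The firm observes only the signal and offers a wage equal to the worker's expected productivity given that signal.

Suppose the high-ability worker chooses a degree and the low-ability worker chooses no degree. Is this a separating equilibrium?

No

Under separation the firm infers type exactly: degree → high-ability (pays 107), no degree → low-ability (pays 47).
High-ability: degree gives 107 − 10 = 97; no degree gives 47 − 8 = 39. No deviation. ✓
Low-ability: no degree gives 47 − 10 = 37; degree gives 107 − 32 = 75. Would deviate. ✗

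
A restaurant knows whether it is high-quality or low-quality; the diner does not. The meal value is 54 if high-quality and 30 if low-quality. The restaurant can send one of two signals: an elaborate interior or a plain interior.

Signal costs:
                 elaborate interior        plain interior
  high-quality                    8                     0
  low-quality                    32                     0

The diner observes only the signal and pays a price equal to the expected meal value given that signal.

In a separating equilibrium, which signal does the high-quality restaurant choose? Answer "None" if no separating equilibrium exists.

Try high-quality → elaborate interior, low-quality → plain interior:
  If types separate, elaborate interior earns payment 54 and plain interior earns 30.
  High-quality: elaborate interior gives 54 − 8 = 46; plain interior gives 30 − 0 = 30. No deviation. ✓
  Low-quality: plain interior gives 30 − 0 = 30; elaborate interior gives 54 − 32 = 22. No deviation. ✓
Both hold — the high-quality type sends elaborate interior.

elaborate interior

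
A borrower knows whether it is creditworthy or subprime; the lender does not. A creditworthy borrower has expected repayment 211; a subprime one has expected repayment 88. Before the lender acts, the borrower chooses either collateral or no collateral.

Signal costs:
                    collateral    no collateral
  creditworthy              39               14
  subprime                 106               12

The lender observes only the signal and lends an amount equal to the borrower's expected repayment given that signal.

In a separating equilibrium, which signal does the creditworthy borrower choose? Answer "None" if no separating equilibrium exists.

Try creditworthy → collateral, subprime → no collateral:
  If types separate, collateral earns payment 211 and no collateral earns 88.
  Creditworthy: collateral gives 211 − 39 = 172; no collateral gives 88 − 14 = 74. No deviation. ✓
  Subprime: no collateral gives 88 − 12 = 76; collateral gives 211 − 106 = 105. Would deviate. ✗
Try creditworthy → no collateral, subprime → collateral:
  If types separate, no collateral earns payment 211 and collateral earns 88.
  Creditworthy: no collateral gives 211 − 14 = 197; collateral gives 88 − 39 = 49. No deviation. ✓
  Subprime: collateral gives 88 − 106 = -18; no collateral gives 211 − 12 = 199. Would deviate. ✗
Neither assignment is incentive-compatible.

None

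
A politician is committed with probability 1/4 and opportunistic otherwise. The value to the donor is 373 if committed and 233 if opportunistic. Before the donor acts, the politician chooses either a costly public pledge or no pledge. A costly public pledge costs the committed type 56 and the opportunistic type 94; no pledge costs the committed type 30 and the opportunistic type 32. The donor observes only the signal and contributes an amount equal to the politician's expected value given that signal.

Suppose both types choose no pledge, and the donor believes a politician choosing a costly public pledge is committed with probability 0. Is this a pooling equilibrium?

Yes

At the pooled signal (no pledge) the donor holds the prior 1/4 and pays 1/4·373 + 3/4·233 = 268. Off-path (pledge) belief 0 gives 0·373 + 1·233 = 233.
Committed: no pledge gives 268 − 30 = 238; pledge gives 233 − 56 = 177. Stays. ✓
Opportunistic: no pledge gives 268 − 32 = 236; pledge gives 233 − 94 = 139. Stays. ✓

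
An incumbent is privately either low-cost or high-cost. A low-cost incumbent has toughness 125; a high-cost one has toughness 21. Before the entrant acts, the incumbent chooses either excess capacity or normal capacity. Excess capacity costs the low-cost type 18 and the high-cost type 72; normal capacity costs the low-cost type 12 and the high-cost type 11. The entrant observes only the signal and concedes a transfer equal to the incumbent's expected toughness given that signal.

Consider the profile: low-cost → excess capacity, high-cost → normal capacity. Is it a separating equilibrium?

Under separation the entrant infers type exactly: excess capacity → low-cost (pays 125), normal capacity → high-cost (pays 21).
Low-cost: excess capacity gives 125 − 18 = 107; normal capacity gives 21 − 12 = 9. No deviation. ✓
High-cost: normal capacity gives 21 − 11 = 10; excess capacity gives 125 − 72 = 53. Would deviate. ✗

No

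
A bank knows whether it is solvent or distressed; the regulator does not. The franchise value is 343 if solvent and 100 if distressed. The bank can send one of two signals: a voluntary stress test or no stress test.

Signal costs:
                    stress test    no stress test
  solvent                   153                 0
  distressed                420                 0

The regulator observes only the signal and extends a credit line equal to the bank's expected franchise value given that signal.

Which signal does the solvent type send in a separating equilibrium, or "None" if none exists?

stress test

Try solvent → stress test, distressed → no stress test:
  If types separate, stress test earns payment 343 and no stress test earns 100.
  Solvent: stress test gives 343 − 153 = 190; no stress test gives 100 − 0 = 100. No deviation. ✓
  Distressed: no stress test gives 100 − 0 = 100; stress test gives 343 − 420 = -77. No deviation. ✓
Both hold — the solvent type sends stress test.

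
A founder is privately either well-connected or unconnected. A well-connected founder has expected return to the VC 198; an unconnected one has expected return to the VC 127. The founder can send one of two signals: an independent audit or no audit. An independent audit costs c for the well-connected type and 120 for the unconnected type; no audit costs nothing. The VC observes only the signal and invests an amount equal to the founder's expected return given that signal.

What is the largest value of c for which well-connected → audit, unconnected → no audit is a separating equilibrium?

71

Under separation: audit → well-connected (pays 198); no audit → unconnected (pays 127).
Unconnected: 127 − 0 = 127 ≥ 198 − 120 = 78. Holds regardless of c. ✓
Well-connected: 198 − c ≥ 127 − 0, so c ≤ 198 − 127 = 71.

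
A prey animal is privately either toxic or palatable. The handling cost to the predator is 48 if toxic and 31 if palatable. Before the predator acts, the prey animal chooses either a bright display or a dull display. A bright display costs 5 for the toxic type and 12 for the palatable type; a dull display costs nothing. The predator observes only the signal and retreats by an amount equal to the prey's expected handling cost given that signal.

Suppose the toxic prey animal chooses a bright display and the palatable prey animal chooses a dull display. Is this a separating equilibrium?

Under separation the predator infers type exactly: bright display → toxic (pays 48), dull display → palatable (pays 31).
Toxic: bright display gives 48 − 5 = 43; dull display gives 31 − 0 = 31. No deviation. ✓
Palatable: dull display gives 31 − 0 = 31; bright display gives 48 − 12 = 36. Would deviate. ✗

No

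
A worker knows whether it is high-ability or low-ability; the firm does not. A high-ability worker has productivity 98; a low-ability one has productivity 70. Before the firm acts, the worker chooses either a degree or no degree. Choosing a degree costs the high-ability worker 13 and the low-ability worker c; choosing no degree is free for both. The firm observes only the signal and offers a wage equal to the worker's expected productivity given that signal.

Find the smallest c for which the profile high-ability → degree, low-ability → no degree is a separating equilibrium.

28

Under separation: degree → high-ability (pays 98); no degree → low-ability (pays 70).
High-ability: 98 − 13 = 85 ≥ 70 − 0 = 70. Holds regardless of c. ✓
Low-ability: 70 − 0 ≥ 98 − c, so c ≥ 98 − 70 = 28.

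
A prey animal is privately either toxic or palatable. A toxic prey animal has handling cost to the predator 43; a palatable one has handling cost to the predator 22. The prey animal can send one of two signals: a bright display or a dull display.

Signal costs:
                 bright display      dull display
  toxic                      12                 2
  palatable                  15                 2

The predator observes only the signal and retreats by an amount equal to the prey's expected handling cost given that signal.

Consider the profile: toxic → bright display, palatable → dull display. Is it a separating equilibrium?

No

If types separate, bright display earns payment 43 and dull display earns 22.
Toxic: bright display gives 43 − 12 = 31; dull display gives 22 − 2 = 20. No deviation. ✓
Palatable: dull display gives 22 − 2 = 20; bright display gives 43 − 15 = 28. Would deviate. ✗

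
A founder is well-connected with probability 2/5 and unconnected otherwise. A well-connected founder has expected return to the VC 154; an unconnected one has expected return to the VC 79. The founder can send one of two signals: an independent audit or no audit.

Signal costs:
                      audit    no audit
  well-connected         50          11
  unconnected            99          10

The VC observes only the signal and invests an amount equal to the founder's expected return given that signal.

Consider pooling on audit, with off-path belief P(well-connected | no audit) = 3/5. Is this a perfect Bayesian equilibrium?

No

At the pooled signal (audit) the VC holds the prior 2/5 and pays 2/5·154 + 3/5·79 = 109. Off-path (no audit) belief 3/5 gives 3/5·154 + 2/5·79 = 124.
Well-connected: audit gives 109 − 50 = 59; no audit gives 124 − 11 = 113. Deviates. ✗
Unconnected: audit gives 109 − 99 = 10; no audit gives 124 − 10 = 114. Deviates. ✗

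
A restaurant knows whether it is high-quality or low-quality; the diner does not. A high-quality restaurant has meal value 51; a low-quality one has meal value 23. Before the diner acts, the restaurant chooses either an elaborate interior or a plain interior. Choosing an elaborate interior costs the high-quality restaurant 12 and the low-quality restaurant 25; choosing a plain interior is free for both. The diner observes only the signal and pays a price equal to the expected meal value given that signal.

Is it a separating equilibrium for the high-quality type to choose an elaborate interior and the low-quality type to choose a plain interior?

Under separation the diner infers type exactly: elaborate interior → high-quality (pays 51), plain interior → low-quality (pays 23).
High-quality: elaborate interior gives 51 − 12 = 39; plain interior gives 23 − 0 = 23. No deviation. ✓
Low-quality: plain interior gives 23 − 0 = 23; elaborate interior gives 51 − 25 = 26. Would deviate. ✗

No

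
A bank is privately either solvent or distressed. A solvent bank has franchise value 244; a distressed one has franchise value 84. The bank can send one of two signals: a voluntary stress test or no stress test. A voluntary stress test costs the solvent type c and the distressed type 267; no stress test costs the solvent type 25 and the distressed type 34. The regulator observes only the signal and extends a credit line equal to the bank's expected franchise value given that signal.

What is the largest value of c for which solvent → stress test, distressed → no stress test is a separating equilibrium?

Under separation: stress test → solvent (pays 244); no stress test → distressed (pays 84).
Distressed: 84 − 34 = 50 ≥ 244 − 267 = -23. Holds regardless of c. ✓
Solvent: 244 − c ≥ 84 − 25, so c ≤ 244 − 59 = 185.

185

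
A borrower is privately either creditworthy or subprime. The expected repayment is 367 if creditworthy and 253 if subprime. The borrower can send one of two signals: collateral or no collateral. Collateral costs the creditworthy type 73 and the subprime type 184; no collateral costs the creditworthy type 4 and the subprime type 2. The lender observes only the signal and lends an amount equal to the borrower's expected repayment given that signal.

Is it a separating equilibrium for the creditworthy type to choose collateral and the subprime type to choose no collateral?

If types separate, collateral earns payment 367 and no collateral earns 253.
Creditworthy: collateral gives 367 − 73 = 294; no collateral gives 253 − 4 = 249. No deviation. ✓
Subprime: no collateral gives 253 − 2 = 251; collateral gives 367 − 184 = 183. No deviation. ✓
Neither type gains from mimicking the other.

Yes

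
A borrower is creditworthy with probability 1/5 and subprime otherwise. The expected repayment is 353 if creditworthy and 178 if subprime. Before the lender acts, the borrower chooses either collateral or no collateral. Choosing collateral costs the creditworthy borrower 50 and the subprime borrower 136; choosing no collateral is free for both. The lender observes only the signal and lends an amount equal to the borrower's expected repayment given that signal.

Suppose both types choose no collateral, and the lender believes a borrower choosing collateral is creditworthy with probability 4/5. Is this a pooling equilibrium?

At the pooled signal (no collateral) the lender holds the prior 1/5 and pays 1/5·353 + 4/5·178 = 213. Off-path (collateral) belief 4/5 gives 4/5·353 + 1/5·178 = 318.
Creditworthy: no collateral gives 213 − 0 = 213; collateral gives 318 − 50 = 268. Deviates. ✗
Subprime: no collateral gives 213 − 0 = 213; collateral gives 318 − 136 = 182. Stays. ✓

No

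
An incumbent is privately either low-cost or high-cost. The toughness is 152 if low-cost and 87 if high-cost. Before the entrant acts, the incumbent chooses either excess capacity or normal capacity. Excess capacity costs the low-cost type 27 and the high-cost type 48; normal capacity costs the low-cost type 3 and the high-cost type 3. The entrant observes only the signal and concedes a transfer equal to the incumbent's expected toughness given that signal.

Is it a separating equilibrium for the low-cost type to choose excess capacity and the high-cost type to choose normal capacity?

No

If types separate, excess capacity earns payment 152 and normal capacity earns 87.
Low-cost: excess capacity gives 152 − 27 = 125; normal capacity gives 87 − 3 = 84. No deviation. ✓
High-cost: normal capacity gives 87 − 3 = 84; excess capacity gives 152 − 48 = 104. Would deviate. ✗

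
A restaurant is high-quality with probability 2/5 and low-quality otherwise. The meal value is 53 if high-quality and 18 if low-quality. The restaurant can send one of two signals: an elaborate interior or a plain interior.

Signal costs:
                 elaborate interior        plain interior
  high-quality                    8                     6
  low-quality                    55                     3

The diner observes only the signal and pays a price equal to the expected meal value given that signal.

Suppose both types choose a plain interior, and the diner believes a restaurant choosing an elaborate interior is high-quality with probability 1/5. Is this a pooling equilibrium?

At the pooled signal (plain interior) the diner holds the prior 2/5 and pays 2/5·53 + 3/5·18 = 32. Off-path (elaborate interior) belief 1/5 gives 1/5·53 + 4/5·18 = 25.
High-quality: plain interior gives 32 − 6 = 26; elaborate interior gives 25 − 8 = 17. Stays. ✓
Low-quality: plain interior gives 32 − 3 = 29; elaborate interior gives 25 − 55 = -30. Stays. ✓

Yes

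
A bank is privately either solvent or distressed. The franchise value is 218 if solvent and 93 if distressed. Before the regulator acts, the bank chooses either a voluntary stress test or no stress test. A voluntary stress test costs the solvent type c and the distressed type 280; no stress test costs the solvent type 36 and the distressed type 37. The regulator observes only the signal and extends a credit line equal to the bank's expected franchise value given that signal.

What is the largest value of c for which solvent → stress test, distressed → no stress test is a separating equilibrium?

161

Under separation: stress test → solvent (pays 218); no stress test → distressed (pays 93).
Distressed: 93 − 37 = 56 ≥ 218 − 280 = -62. Holds regardless of c. ✓
Solvent: 218 − c ≥ 93 − 36, so c ≤ 218 − 57 = 161.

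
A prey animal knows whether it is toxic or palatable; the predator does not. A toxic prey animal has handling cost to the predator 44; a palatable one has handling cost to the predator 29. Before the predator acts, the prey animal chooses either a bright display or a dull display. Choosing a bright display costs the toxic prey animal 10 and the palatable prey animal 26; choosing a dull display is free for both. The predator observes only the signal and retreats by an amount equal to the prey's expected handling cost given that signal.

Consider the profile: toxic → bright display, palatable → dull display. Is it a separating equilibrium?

If types separate, bright display earns payment 44 and dull display earns 29.
Toxic: bright display gives 44 − 10 = 34; dull display gives 29 − 0 = 29. No deviation. ✓
Palatable: dull display gives 29 − 0 = 29; bright display gives 44 − 26 = 18. No deviation. ✓
Neither type gains from mimicking the other.

Yes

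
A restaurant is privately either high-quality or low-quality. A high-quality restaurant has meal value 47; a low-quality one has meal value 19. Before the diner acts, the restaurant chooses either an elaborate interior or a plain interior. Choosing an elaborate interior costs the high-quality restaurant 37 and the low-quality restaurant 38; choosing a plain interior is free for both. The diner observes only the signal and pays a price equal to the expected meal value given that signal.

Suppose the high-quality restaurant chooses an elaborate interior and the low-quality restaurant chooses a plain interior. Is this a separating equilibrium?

No

If types separate, elaborate interior earns payment 47 and plain interior earns 19.
High-quality: elaborate interior gives 47 − 37 = 10; plain interior gives 19 − 0 = 19. Would deviate. ✗
Low-quality: plain interior gives 19 − 0 = 19; elaborate interior gives 47 − 38 = 9. No deviation. ✓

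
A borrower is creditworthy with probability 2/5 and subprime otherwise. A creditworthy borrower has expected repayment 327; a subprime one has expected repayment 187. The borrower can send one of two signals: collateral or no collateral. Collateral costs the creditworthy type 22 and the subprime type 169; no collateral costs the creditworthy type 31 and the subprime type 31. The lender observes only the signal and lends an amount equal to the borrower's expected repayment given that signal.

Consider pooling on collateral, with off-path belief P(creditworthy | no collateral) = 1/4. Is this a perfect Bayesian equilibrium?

At the pooled signal (collateral) the lender holds the prior 2/5 and pays 2/5·327 + 3/5·187 = 243. Off-path (no collateral) belief 1/4 gives 1/4·327 + 3/4·187 = 222.
Creditworthy: collateral gives 243 − 22 = 221; no collateral gives 222 − 31 = 191. Stays. ✓
Subprime: collateral gives 243 − 169 = 74; no collateral gives 222 − 31 = 191. Deviates. ✗

No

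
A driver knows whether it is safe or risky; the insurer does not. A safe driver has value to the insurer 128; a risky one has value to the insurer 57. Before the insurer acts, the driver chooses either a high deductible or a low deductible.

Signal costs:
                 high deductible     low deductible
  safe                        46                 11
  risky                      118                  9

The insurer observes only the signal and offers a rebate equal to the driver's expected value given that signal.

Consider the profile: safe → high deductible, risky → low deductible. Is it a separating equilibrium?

If types separate, high deductible earns payment 128 and low deductible earns 57.
Safe: high deductible gives 128 − 46 = 82; low deductible gives 57 − 11 = 46. No deviation. ✓
Risky: low deductible gives 57 − 9 = 48; high deductible gives 128 − 118 = 10. No deviation. ✓
Both incentive constraints hold.

Yes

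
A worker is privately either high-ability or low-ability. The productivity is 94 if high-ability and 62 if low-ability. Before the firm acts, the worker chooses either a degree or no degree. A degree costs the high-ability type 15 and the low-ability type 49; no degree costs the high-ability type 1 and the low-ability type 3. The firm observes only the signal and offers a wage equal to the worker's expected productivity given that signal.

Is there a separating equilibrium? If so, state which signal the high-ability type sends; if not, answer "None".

Try high-ability → degree, low-ability → no degree:
  If types separate, degree earns payment 94 and no degree earns 62.
  High-ability: degree gives 94 − 15 = 79; no degree gives 62 − 1 = 61. No deviation. ✓
  Low-ability: no degree gives 62 − 3 = 59; degree gives 94 − 49 = 45. No deviation. ✓
Both hold — the high-ability type sends degree.

degree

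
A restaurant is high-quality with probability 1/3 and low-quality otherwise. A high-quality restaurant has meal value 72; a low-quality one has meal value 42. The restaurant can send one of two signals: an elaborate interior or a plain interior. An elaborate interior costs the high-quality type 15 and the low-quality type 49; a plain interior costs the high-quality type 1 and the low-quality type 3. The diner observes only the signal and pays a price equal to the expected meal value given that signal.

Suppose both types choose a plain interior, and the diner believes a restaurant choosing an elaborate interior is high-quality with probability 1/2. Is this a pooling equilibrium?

At the pooled signal (plain interior) the diner holds the prior 1/3 and pays 1/3·72 + 2/3·42 = 52. Off-path (elaborate interior) belief 1/2 gives 1/2·72 + 1/2·42 = 57.
High-quality: plain interior gives 52 − 1 = 51; elaborate interior gives 57 − 15 = 42. Stays. ✓
Low-quality: plain interior gives 52 − 3 = 49; elaborate interior gives 57 − 49 = 8. Stays. ✓

Yes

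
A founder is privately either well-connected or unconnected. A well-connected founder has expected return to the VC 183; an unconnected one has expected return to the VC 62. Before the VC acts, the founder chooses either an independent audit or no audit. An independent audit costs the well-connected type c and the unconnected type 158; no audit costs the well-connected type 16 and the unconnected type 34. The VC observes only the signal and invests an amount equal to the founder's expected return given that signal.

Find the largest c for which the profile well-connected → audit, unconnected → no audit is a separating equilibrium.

137

Under separation: audit → well-connected (pays 183); no audit → unconnected (pays 62).
Unconnected: 62 − 34 = 28 ≥ 183 − 158 = 25. Holds regardless of c. ✓
Well-connected: 183 − c ≥ 62 − 16, so c ≤ 183 − 46 = 137.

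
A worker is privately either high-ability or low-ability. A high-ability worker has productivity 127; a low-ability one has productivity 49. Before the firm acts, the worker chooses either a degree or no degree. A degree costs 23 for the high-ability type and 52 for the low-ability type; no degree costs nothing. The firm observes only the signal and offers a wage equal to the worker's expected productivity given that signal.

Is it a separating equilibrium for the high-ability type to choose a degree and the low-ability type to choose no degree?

If types separate, degree earns payment 127 and no degree earns 49.
High-ability: degree gives 127 − 23 = 104; no degree gives 49 − 0 = 49. No deviation. ✓
Low-ability: no degree gives 49 − 0 = 49; degree gives 127 − 52 = 75. Would deviate. ✗

No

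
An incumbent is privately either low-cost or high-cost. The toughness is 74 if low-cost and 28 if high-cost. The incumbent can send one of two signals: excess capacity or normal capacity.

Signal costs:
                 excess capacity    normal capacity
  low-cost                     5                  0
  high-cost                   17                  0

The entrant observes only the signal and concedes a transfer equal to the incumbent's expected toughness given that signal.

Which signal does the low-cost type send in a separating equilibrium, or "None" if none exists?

Try low-cost → excess capacity, high-cost → normal capacity:
  Under separation the entrant infers type exactly: excess capacity → low-cost (pays 74), normal capacity → high-cost (pays 28).
  Low-cost: excess capacity gives 74 − 5 = 69; normal capacity gives 28 − 0 = 28. No deviation. ✓
  High-cost: normal capacity gives 28 − 0 = 28; excess capacity gives 74 − 17 = 57. Would deviate. ✗
Try low-cost → normal capacity, high-cost → excess capacity:
  Under separation the entrant infers type exactly: normal capacity → low-cost (pays 74), excess capacity → high-cost (pays 28).
  Low-cost: normal capacity gives 74 − 0 = 74; excess capacity gives 28 − 5 = 23. No deviation. ✓
  High-cost: excess capacity gives 28 − 17 = 11; normal capacity gives 74 − 0 = 74. Would deviate. ✗
Neither assignment is incentive-compatible.

None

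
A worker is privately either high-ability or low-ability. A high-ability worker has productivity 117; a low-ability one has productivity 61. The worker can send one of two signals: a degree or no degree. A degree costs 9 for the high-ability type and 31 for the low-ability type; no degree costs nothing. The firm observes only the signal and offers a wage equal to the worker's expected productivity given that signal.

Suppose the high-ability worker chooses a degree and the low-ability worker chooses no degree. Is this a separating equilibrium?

Under separation the firm infers type exactly: degree → high-ability (pays 117), no degree → low-ability (pays 61).
High-ability: degree gives 117 − 9 = 108; no degree gives 61 − 0 = 61. No deviation. ✓
Low-ability: no degree gives 61 − 0 = 61; degree gives 117 − 31 = 86. Would deviate. ✗

No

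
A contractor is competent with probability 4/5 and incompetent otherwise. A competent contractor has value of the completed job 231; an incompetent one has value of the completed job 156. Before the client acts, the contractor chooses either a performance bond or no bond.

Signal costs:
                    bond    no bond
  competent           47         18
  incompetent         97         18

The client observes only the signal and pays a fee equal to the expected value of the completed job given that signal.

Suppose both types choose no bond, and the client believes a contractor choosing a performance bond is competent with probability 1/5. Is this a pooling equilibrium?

Yes

At the pooled signal (no bond) the client holds the prior 4/5 and pays 4/5·231 + 1/5·156 = 216. Off-path (bond) belief 1/5 gives 1/5·231 + 4/5·156 = 171.
Competent: no bond gives 216 − 18 = 198; bond gives 171 − 47 = 124. Stays. ✓
Incompetent: no bond gives 216 − 18 = 198; bond gives 171 − 97 = 74. Stays. ✓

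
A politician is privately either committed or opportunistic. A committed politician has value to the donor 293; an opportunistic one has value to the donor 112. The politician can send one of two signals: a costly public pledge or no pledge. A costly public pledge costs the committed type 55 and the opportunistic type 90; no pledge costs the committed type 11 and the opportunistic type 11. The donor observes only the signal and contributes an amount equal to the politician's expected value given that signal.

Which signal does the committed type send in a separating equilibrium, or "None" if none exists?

None

Try committed → pledge, opportunistic → no pledge:
  Under separation the donor infers type exactly: pledge → committed (pays 293), no pledge → opportunistic (pays 112).
  Committed: pledge gives 293 − 55 = 238; no pledge gives 112 − 11 = 101. No deviation. ✓
  Opportunistic: no pledge gives 112 − 11 = 101; pledge gives 293 − 90 = 203. Would deviate. ✗
Try committed → no pledge, opportunistic → pledge:
  Under separation the donor infers type exactly: no pledge → committed (pays 293), pledge → opportunistic (pays 112).
  Committed: no pledge gives 293 − 11 = 282; pledge gives 112 − 55 = 57. No deviation. ✓
  Opportunistic: pledge gives 112 − 90 = 22; no pledge gives 293 − 11 = 282. Would deviate. ✗
Neither assignment is incentive-compatible.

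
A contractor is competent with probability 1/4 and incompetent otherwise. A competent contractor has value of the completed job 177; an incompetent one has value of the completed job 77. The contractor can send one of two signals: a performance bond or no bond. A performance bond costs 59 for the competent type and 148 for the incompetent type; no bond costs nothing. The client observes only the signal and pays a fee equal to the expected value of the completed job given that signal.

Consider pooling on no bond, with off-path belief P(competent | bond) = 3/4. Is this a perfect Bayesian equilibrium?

Yes

At the pooled signal (no bond) the client holds the prior 1/4 and pays 1/4·177 + 3/4·77 = 102. Off-path (bond) belief 3/4 gives 3/4·177 + 1/4·77 = 152.
Competent: no bond gives 102 − 0 = 102; bond gives 152 − 59 = 93. Stays. ✓
Incompetent: no bond gives 102 − 0 = 102; bond gives 152 − 148 = 4. Stays. ✓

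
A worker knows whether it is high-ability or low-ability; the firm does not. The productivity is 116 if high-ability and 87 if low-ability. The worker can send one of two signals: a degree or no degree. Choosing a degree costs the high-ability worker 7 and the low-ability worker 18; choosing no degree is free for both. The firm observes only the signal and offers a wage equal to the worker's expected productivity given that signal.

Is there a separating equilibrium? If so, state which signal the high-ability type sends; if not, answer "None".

Try high-ability → degree, low-ability → no degree:
  If types separate, degree earns payment 116 and no degree earns 87.
  High-ability: degree gives 116 − 7 = 109; no degree gives 87 − 0 = 87. No deviation. ✓
  Low-ability: no degree gives 87 − 0 = 87; degree gives 116 − 18 = 98. Would deviate. ✗
Try high-ability → no degree, low-ability → degree:
  If types separate, no degree earns payment 116 and degree earns 87.
  High-ability: no degree gives 116 − 0 = 116; degree gives 87 − 7 = 80. No deviation. ✓
  Low-ability: degree gives 87 − 18 = 69; no degree gives 116 − 0 = 116. Would deviate. ✗
Neither assignment is incentive-compatible.

None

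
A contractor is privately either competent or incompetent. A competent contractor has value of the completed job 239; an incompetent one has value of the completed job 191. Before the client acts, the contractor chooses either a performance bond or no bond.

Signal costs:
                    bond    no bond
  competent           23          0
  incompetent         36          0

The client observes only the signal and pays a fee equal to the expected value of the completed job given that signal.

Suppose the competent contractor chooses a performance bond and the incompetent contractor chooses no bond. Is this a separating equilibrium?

No

If types separate, bond earns payment 239 and no bond earns 191.
Competent: bond gives 239 − 23 = 216; no bond gives 191 − 0 = 191. No deviation. ✓
Incompetent: no bond gives 191 − 0 = 191; bond gives 239 − 36 = 203. Would deviate. ✗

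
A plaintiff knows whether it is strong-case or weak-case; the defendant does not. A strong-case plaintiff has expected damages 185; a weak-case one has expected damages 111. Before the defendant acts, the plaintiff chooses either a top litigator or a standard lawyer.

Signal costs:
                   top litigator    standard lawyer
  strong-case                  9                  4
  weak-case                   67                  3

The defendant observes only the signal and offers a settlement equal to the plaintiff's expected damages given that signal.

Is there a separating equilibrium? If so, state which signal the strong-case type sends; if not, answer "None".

None

Try strong-case → top litigator, weak-case → standard lawyer:
  Under separation the defendant infers type exactly: top litigator → strong-case (pays 185), standard lawyer → weak-case (pays 111).
  Strong-case: top litigator gives 185 − 9 = 176; standard lawyer gives 111 − 4 = 107. No deviation. ✓
  Weak-case: standard lawyer gives 111 − 3 = 108; top litigator gives 185 − 67 = 118. Would deviate. ✗
Try strong-case → standard lawyer, weak-case → top litigator:
  Under separation the defendant infers type exactly: standard lawyer → strong-case (pays 185), top litigator → weak-case (pays 111).
  Strong-case: standard lawyer gives 185 − 4 = 181; top litigator gives 111 − 9 = 102. No deviation. ✓
  Weak-case: top litigator gives 111 − 67 = 44; standard lawyer gives 185 − 3 = 182. Would deviate. ✗
Neither assignment is incentive-compatible.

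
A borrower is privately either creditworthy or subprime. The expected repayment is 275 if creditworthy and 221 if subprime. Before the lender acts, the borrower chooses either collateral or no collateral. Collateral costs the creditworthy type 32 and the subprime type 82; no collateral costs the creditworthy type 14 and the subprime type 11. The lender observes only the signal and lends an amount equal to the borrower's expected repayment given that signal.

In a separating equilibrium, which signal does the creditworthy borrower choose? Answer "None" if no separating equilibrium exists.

Try creditworthy → collateral, subprime → no collateral:
  If types separate, collateral earns payment 275 and no collateral earns 221.
  Creditworthy: collateral gives 275 − 32 = 243; no collateral gives 221 − 14 = 207. No deviation. ✓
  Subprime: no collateral gives 221 − 11 = 210; collateral gives 275 − 82 = 193. No deviation. ✓
Both hold — the creditworthy type sends collateral.

collateral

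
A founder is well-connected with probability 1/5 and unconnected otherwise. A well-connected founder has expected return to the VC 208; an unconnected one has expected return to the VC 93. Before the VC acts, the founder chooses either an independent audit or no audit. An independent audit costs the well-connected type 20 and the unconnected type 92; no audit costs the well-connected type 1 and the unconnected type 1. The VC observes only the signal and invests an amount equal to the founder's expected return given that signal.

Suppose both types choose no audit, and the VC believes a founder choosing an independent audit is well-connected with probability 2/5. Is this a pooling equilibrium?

At the pooled signal (no audit) the VC holds the prior 1/5 and pays 1/5·208 + 4/5·93 = 116. Off-path (audit) belief 2/5 gives 2/5·208 + 3/5·93 = 139.
Well-connected: no audit gives 116 − 1 = 115; audit gives 139 − 20 = 119. Deviates. ✗
Unconnected: no audit gives 116 − 1 = 115; audit gives 139 − 92 = 47. Stays. ✓

No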